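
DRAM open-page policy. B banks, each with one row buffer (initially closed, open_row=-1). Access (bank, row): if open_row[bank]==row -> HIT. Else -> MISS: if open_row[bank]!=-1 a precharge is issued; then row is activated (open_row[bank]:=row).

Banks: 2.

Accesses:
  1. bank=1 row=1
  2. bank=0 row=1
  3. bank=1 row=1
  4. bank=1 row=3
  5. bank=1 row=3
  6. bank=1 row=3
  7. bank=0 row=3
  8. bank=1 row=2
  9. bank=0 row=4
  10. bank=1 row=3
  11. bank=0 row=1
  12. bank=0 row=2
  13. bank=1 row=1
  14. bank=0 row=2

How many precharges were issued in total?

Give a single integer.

Acc 1: bank1 row1 -> MISS (open row1); precharges=0
Acc 2: bank0 row1 -> MISS (open row1); precharges=0
Acc 3: bank1 row1 -> HIT
Acc 4: bank1 row3 -> MISS (open row3); precharges=1
Acc 5: bank1 row3 -> HIT
Acc 6: bank1 row3 -> HIT
Acc 7: bank0 row3 -> MISS (open row3); precharges=2
Acc 8: bank1 row2 -> MISS (open row2); precharges=3
Acc 9: bank0 row4 -> MISS (open row4); precharges=4
Acc 10: bank1 row3 -> MISS (open row3); precharges=5
Acc 11: bank0 row1 -> MISS (open row1); precharges=6
Acc 12: bank0 row2 -> MISS (open row2); precharges=7
Acc 13: bank1 row1 -> MISS (open row1); precharges=8
Acc 14: bank0 row2 -> HIT

Answer: 8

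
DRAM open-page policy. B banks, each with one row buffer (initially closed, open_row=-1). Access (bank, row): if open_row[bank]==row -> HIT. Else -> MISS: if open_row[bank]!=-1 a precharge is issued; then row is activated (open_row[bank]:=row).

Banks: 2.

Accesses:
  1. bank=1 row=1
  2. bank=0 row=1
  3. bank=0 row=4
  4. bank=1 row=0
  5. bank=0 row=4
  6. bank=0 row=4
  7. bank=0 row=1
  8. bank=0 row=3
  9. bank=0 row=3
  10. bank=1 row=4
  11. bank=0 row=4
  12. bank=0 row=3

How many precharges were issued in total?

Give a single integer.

Acc 1: bank1 row1 -> MISS (open row1); precharges=0
Acc 2: bank0 row1 -> MISS (open row1); precharges=0
Acc 3: bank0 row4 -> MISS (open row4); precharges=1
Acc 4: bank1 row0 -> MISS (open row0); precharges=2
Acc 5: bank0 row4 -> HIT
Acc 6: bank0 row4 -> HIT
Acc 7: bank0 row1 -> MISS (open row1); precharges=3
Acc 8: bank0 row3 -> MISS (open row3); precharges=4
Acc 9: bank0 row3 -> HIT
Acc 10: bank1 row4 -> MISS (open row4); precharges=5
Acc 11: bank0 row4 -> MISS (open row4); precharges=6
Acc 12: bank0 row3 -> MISS (open row3); precharges=7

Answer: 7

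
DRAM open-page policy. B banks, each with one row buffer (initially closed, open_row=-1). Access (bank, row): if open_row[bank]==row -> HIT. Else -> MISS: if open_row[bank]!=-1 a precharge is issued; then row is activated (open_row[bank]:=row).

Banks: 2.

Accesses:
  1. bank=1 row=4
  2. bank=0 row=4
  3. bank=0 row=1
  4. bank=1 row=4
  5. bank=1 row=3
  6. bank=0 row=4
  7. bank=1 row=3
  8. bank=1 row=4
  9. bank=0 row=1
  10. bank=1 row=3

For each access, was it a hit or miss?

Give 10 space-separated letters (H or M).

Acc 1: bank1 row4 -> MISS (open row4); precharges=0
Acc 2: bank0 row4 -> MISS (open row4); precharges=0
Acc 3: bank0 row1 -> MISS (open row1); precharges=1
Acc 4: bank1 row4 -> HIT
Acc 5: bank1 row3 -> MISS (open row3); precharges=2
Acc 6: bank0 row4 -> MISS (open row4); precharges=3
Acc 7: bank1 row3 -> HIT
Acc 8: bank1 row4 -> MISS (open row4); precharges=4
Acc 9: bank0 row1 -> MISS (open row1); precharges=5
Acc 10: bank1 row3 -> MISS (open row3); precharges=6

Answer: M M M H M M H M M M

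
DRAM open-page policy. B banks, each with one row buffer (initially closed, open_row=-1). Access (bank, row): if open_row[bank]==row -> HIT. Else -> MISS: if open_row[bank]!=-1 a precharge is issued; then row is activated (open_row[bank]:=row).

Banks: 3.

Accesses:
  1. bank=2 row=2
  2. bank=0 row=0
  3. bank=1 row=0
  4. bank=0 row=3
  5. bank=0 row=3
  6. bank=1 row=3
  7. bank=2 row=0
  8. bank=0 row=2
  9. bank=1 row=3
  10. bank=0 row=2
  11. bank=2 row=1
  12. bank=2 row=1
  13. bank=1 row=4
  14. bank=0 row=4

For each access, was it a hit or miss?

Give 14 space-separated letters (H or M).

Answer: M M M M H M M M H H M H M M

Derivation:
Acc 1: bank2 row2 -> MISS (open row2); precharges=0
Acc 2: bank0 row0 -> MISS (open row0); precharges=0
Acc 3: bank1 row0 -> MISS (open row0); precharges=0
Acc 4: bank0 row3 -> MISS (open row3); precharges=1
Acc 5: bank0 row3 -> HIT
Acc 6: bank1 row3 -> MISS (open row3); precharges=2
Acc 7: bank2 row0 -> MISS (open row0); precharges=3
Acc 8: bank0 row2 -> MISS (open row2); precharges=4
Acc 9: bank1 row3 -> HIT
Acc 10: bank0 row2 -> HIT
Acc 11: bank2 row1 -> MISS (open row1); precharges=5
Acc 12: bank2 row1 -> HIT
Acc 13: bank1 row4 -> MISS (open row4); precharges=6
Acc 14: bank0 row4 -> MISS (open row4); precharges=7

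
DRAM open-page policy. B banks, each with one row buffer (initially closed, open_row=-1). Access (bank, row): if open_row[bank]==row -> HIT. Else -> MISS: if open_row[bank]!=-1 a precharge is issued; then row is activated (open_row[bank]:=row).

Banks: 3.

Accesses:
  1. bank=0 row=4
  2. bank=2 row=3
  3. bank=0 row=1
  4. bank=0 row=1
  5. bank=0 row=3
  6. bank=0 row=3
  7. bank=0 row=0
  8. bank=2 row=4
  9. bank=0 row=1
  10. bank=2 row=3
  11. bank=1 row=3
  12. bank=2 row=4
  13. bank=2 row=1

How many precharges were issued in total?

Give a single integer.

Acc 1: bank0 row4 -> MISS (open row4); precharges=0
Acc 2: bank2 row3 -> MISS (open row3); precharges=0
Acc 3: bank0 row1 -> MISS (open row1); precharges=1
Acc 4: bank0 row1 -> HIT
Acc 5: bank0 row3 -> MISS (open row3); precharges=2
Acc 6: bank0 row3 -> HIT
Acc 7: bank0 row0 -> MISS (open row0); precharges=3
Acc 8: bank2 row4 -> MISS (open row4); precharges=4
Acc 9: bank0 row1 -> MISS (open row1); precharges=5
Acc 10: bank2 row3 -> MISS (open row3); precharges=6
Acc 11: bank1 row3 -> MISS (open row3); precharges=6
Acc 12: bank2 row4 -> MISS (open row4); precharges=7
Acc 13: bank2 row1 -> MISS (open row1); precharges=8

Answer: 8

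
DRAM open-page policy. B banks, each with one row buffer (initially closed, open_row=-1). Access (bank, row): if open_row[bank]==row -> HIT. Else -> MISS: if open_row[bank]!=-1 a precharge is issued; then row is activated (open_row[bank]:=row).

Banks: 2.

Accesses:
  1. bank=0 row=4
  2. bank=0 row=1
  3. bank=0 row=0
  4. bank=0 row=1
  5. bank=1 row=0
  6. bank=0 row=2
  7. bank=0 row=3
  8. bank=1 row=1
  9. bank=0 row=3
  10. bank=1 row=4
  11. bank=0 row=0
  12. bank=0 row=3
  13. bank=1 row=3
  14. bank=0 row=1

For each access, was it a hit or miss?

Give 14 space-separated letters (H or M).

Answer: M M M M M M M M H M M M M M

Derivation:
Acc 1: bank0 row4 -> MISS (open row4); precharges=0
Acc 2: bank0 row1 -> MISS (open row1); precharges=1
Acc 3: bank0 row0 -> MISS (open row0); precharges=2
Acc 4: bank0 row1 -> MISS (open row1); precharges=3
Acc 5: bank1 row0 -> MISS (open row0); precharges=3
Acc 6: bank0 row2 -> MISS (open row2); precharges=4
Acc 7: bank0 row3 -> MISS (open row3); precharges=5
Acc 8: bank1 row1 -> MISS (open row1); precharges=6
Acc 9: bank0 row3 -> HIT
Acc 10: bank1 row4 -> MISS (open row4); precharges=7
Acc 11: bank0 row0 -> MISS (open row0); precharges=8
Acc 12: bank0 row3 -> MISS (open row3); precharges=9
Acc 13: bank1 row3 -> MISS (open row3); precharges=10
Acc 14: bank0 row1 -> MISS (open row1); precharges=11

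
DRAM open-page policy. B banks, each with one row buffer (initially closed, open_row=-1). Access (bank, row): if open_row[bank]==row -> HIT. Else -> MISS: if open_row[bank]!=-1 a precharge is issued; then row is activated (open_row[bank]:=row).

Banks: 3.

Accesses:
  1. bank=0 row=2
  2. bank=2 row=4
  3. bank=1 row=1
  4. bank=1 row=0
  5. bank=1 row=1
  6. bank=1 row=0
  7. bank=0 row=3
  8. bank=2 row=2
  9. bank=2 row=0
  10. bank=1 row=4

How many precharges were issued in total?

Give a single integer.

Answer: 7

Derivation:
Acc 1: bank0 row2 -> MISS (open row2); precharges=0
Acc 2: bank2 row4 -> MISS (open row4); precharges=0
Acc 3: bank1 row1 -> MISS (open row1); precharges=0
Acc 4: bank1 row0 -> MISS (open row0); precharges=1
Acc 5: bank1 row1 -> MISS (open row1); precharges=2
Acc 6: bank1 row0 -> MISS (open row0); precharges=3
Acc 7: bank0 row3 -> MISS (open row3); precharges=4
Acc 8: bank2 row2 -> MISS (open row2); precharges=5
Acc 9: bank2 row0 -> MISS (open row0); precharges=6
Acc 10: bank1 row4 -> MISS (open row4); precharges=7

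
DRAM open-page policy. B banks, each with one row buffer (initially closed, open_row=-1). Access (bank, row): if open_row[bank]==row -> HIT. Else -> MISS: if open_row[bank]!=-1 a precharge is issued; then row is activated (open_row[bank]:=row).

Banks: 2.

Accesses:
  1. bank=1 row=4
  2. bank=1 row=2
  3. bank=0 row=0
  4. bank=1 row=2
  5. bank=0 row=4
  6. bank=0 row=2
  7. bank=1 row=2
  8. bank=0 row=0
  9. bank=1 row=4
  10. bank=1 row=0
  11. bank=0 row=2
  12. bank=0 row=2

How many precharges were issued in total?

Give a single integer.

Answer: 7

Derivation:
Acc 1: bank1 row4 -> MISS (open row4); precharges=0
Acc 2: bank1 row2 -> MISS (open row2); precharges=1
Acc 3: bank0 row0 -> MISS (open row0); precharges=1
Acc 4: bank1 row2 -> HIT
Acc 5: bank0 row4 -> MISS (open row4); precharges=2
Acc 6: bank0 row2 -> MISS (open row2); precharges=3
Acc 7: bank1 row2 -> HIT
Acc 8: bank0 row0 -> MISS (open row0); precharges=4
Acc 9: bank1 row4 -> MISS (open row4); precharges=5
Acc 10: bank1 row0 -> MISS (open row0); precharges=6
Acc 11: bank0 row2 -> MISS (open row2); precharges=7
Acc 12: bank0 row2 -> HIT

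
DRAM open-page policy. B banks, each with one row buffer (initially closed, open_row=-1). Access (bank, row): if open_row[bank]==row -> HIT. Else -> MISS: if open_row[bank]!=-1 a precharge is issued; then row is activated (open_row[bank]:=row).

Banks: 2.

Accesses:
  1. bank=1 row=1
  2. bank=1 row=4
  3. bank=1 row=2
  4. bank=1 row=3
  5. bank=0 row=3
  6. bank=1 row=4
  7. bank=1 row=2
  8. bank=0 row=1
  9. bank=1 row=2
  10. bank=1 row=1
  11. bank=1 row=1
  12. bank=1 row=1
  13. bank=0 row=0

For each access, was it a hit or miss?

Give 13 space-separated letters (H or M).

Answer: M M M M M M M M H M H H M

Derivation:
Acc 1: bank1 row1 -> MISS (open row1); precharges=0
Acc 2: bank1 row4 -> MISS (open row4); precharges=1
Acc 3: bank1 row2 -> MISS (open row2); precharges=2
Acc 4: bank1 row3 -> MISS (open row3); precharges=3
Acc 5: bank0 row3 -> MISS (open row3); precharges=3
Acc 6: bank1 row4 -> MISS (open row4); precharges=4
Acc 7: bank1 row2 -> MISS (open row2); precharges=5
Acc 8: bank0 row1 -> MISS (open row1); precharges=6
Acc 9: bank1 row2 -> HIT
Acc 10: bank1 row1 -> MISS (open row1); precharges=7
Acc 11: bank1 row1 -> HIT
Acc 12: bank1 row1 -> HIT
Acc 13: bank0 row0 -> MISS (open row0); precharges=8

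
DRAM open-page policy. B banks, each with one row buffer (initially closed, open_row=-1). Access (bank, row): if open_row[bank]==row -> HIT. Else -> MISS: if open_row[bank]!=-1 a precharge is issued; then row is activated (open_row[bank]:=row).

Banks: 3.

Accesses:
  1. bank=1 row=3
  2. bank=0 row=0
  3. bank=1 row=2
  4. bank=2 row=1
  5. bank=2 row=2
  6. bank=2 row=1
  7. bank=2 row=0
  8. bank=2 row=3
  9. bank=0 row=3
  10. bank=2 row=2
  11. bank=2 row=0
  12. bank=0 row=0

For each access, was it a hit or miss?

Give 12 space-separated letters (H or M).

Acc 1: bank1 row3 -> MISS (open row3); precharges=0
Acc 2: bank0 row0 -> MISS (open row0); precharges=0
Acc 3: bank1 row2 -> MISS (open row2); precharges=1
Acc 4: bank2 row1 -> MISS (open row1); precharges=1
Acc 5: bank2 row2 -> MISS (open row2); precharges=2
Acc 6: bank2 row1 -> MISS (open row1); precharges=3
Acc 7: bank2 row0 -> MISS (open row0); precharges=4
Acc 8: bank2 row3 -> MISS (open row3); precharges=5
Acc 9: bank0 row3 -> MISS (open row3); precharges=6
Acc 10: bank2 row2 -> MISS (open row2); precharges=7
Acc 11: bank2 row0 -> MISS (open row0); precharges=8
Acc 12: bank0 row0 -> MISS (open row0); precharges=9

Answer: M M M M M M M M M M M M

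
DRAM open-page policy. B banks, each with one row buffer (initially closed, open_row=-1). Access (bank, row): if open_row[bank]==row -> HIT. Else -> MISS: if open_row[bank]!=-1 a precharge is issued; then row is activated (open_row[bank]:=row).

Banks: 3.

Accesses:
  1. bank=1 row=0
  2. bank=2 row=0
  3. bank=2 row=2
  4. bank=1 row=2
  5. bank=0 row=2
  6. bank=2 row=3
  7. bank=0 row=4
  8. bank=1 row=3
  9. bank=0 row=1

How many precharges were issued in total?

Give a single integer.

Acc 1: bank1 row0 -> MISS (open row0); precharges=0
Acc 2: bank2 row0 -> MISS (open row0); precharges=0
Acc 3: bank2 row2 -> MISS (open row2); precharges=1
Acc 4: bank1 row2 -> MISS (open row2); precharges=2
Acc 5: bank0 row2 -> MISS (open row2); precharges=2
Acc 6: bank2 row3 -> MISS (open row3); precharges=3
Acc 7: bank0 row4 -> MISS (open row4); precharges=4
Acc 8: bank1 row3 -> MISS (open row3); precharges=5
Acc 9: bank0 row1 -> MISS (open row1); precharges=6

Answer: 6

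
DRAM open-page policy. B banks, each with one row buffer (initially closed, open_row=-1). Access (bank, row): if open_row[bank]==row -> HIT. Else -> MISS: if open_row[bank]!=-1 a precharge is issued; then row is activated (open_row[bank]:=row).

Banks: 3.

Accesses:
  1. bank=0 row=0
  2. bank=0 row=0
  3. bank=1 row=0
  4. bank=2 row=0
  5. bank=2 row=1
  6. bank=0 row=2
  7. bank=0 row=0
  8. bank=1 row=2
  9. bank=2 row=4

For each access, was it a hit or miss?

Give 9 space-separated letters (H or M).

Answer: M H M M M M M M M

Derivation:
Acc 1: bank0 row0 -> MISS (open row0); precharges=0
Acc 2: bank0 row0 -> HIT
Acc 3: bank1 row0 -> MISS (open row0); precharges=0
Acc 4: bank2 row0 -> MISS (open row0); precharges=0
Acc 5: bank2 row1 -> MISS (open row1); precharges=1
Acc 6: bank0 row2 -> MISS (open row2); precharges=2
Acc 7: bank0 row0 -> MISS (open row0); precharges=3
Acc 8: bank1 row2 -> MISS (open row2); precharges=4
Acc 9: bank2 row4 -> MISS (open row4); precharges=5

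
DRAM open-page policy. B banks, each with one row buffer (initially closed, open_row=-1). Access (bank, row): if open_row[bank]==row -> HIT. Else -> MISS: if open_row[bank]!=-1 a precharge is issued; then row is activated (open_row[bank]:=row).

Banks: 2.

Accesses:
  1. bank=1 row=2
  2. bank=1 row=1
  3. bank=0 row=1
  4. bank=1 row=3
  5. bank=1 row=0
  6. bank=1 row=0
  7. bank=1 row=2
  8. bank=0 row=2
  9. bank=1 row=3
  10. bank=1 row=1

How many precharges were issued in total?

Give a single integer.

Answer: 7

Derivation:
Acc 1: bank1 row2 -> MISS (open row2); precharges=0
Acc 2: bank1 row1 -> MISS (open row1); precharges=1
Acc 3: bank0 row1 -> MISS (open row1); precharges=1
Acc 4: bank1 row3 -> MISS (open row3); precharges=2
Acc 5: bank1 row0 -> MISS (open row0); precharges=3
Acc 6: bank1 row0 -> HIT
Acc 7: bank1 row2 -> MISS (open row2); precharges=4
Acc 8: bank0 row2 -> MISS (open row2); precharges=5
Acc 9: bank1 row3 -> MISS (open row3); precharges=6
Acc 10: bank1 row1 -> MISS (open row1); precharges=7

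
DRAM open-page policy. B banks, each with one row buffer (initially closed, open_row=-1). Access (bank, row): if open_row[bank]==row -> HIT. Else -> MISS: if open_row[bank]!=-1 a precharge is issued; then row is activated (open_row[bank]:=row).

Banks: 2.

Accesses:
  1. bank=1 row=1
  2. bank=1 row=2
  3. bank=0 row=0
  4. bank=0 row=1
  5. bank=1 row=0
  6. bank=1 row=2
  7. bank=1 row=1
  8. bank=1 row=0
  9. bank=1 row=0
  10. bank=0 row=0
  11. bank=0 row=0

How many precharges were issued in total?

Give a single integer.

Answer: 7

Derivation:
Acc 1: bank1 row1 -> MISS (open row1); precharges=0
Acc 2: bank1 row2 -> MISS (open row2); precharges=1
Acc 3: bank0 row0 -> MISS (open row0); precharges=1
Acc 4: bank0 row1 -> MISS (open row1); precharges=2
Acc 5: bank1 row0 -> MISS (open row0); precharges=3
Acc 6: bank1 row2 -> MISS (open row2); precharges=4
Acc 7: bank1 row1 -> MISS (open row1); precharges=5
Acc 8: bank1 row0 -> MISS (open row0); precharges=6
Acc 9: bank1 row0 -> HIT
Acc 10: bank0 row0 -> MISS (open row0); precharges=7
Acc 11: bank0 row0 -> HIT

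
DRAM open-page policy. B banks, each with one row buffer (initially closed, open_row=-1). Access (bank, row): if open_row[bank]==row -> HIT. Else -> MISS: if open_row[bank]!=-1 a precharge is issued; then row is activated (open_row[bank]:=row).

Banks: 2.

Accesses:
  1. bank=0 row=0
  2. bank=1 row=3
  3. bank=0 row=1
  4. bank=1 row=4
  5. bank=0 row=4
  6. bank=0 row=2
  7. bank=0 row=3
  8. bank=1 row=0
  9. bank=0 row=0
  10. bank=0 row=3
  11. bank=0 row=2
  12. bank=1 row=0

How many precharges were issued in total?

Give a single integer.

Answer: 9

Derivation:
Acc 1: bank0 row0 -> MISS (open row0); precharges=0
Acc 2: bank1 row3 -> MISS (open row3); precharges=0
Acc 3: bank0 row1 -> MISS (open row1); precharges=1
Acc 4: bank1 row4 -> MISS (open row4); precharges=2
Acc 5: bank0 row4 -> MISS (open row4); precharges=3
Acc 6: bank0 row2 -> MISS (open row2); precharges=4
Acc 7: bank0 row3 -> MISS (open row3); precharges=5
Acc 8: bank1 row0 -> MISS (open row0); precharges=6
Acc 9: bank0 row0 -> MISS (open row0); precharges=7
Acc 10: bank0 row3 -> MISS (open row3); precharges=8
Acc 11: bank0 row2 -> MISS (open row2); precharges=9
Acc 12: bank1 row0 -> HIT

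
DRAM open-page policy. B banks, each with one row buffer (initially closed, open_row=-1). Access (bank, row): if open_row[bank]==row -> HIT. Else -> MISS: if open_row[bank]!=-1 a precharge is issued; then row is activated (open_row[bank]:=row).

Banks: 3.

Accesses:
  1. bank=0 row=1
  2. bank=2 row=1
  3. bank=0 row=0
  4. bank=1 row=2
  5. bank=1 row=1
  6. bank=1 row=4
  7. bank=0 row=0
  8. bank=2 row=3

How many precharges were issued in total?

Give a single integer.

Acc 1: bank0 row1 -> MISS (open row1); precharges=0
Acc 2: bank2 row1 -> MISS (open row1); precharges=0
Acc 3: bank0 row0 -> MISS (open row0); precharges=1
Acc 4: bank1 row2 -> MISS (open row2); precharges=1
Acc 5: bank1 row1 -> MISS (open row1); precharges=2
Acc 6: bank1 row4 -> MISS (open row4); precharges=3
Acc 7: bank0 row0 -> HIT
Acc 8: bank2 row3 -> MISS (open row3); precharges=4

Answer: 4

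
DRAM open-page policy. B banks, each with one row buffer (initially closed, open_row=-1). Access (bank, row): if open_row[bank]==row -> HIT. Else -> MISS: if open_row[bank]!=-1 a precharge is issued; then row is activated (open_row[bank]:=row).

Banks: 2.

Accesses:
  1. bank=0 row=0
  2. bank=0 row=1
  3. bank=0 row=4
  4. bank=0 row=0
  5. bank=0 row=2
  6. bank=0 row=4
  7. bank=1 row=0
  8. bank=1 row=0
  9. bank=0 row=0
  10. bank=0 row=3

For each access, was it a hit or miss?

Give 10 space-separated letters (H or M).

Answer: M M M M M M M H M M

Derivation:
Acc 1: bank0 row0 -> MISS (open row0); precharges=0
Acc 2: bank0 row1 -> MISS (open row1); precharges=1
Acc 3: bank0 row4 -> MISS (open row4); precharges=2
Acc 4: bank0 row0 -> MISS (open row0); precharges=3
Acc 5: bank0 row2 -> MISS (open row2); precharges=4
Acc 6: bank0 row4 -> MISS (open row4); precharges=5
Acc 7: bank1 row0 -> MISS (open row0); precharges=5
Acc 8: bank1 row0 -> HIT
Acc 9: bank0 row0 -> MISS (open row0); precharges=6
Acc 10: bank0 row3 -> MISS (open row3); precharges=7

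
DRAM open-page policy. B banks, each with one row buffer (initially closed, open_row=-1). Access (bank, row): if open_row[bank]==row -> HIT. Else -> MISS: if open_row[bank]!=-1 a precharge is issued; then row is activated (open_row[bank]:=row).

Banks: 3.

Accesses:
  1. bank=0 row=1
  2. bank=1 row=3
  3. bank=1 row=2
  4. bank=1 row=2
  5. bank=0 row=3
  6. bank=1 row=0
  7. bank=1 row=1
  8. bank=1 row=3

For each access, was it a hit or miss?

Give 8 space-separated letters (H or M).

Acc 1: bank0 row1 -> MISS (open row1); precharges=0
Acc 2: bank1 row3 -> MISS (open row3); precharges=0
Acc 3: bank1 row2 -> MISS (open row2); precharges=1
Acc 4: bank1 row2 -> HIT
Acc 5: bank0 row3 -> MISS (open row3); precharges=2
Acc 6: bank1 row0 -> MISS (open row0); precharges=3
Acc 7: bank1 row1 -> MISS (open row1); precharges=4
Acc 8: bank1 row3 -> MISS (open row3); precharges=5

Answer: M M M H M M M M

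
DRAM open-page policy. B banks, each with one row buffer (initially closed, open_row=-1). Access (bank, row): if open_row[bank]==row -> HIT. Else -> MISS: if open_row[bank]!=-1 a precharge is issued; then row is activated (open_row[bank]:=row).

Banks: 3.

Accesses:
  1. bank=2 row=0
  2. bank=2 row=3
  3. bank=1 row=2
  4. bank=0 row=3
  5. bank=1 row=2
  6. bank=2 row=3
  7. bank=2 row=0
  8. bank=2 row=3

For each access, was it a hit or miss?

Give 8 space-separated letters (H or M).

Acc 1: bank2 row0 -> MISS (open row0); precharges=0
Acc 2: bank2 row3 -> MISS (open row3); precharges=1
Acc 3: bank1 row2 -> MISS (open row2); precharges=1
Acc 4: bank0 row3 -> MISS (open row3); precharges=1
Acc 5: bank1 row2 -> HIT
Acc 6: bank2 row3 -> HIT
Acc 7: bank2 row0 -> MISS (open row0); precharges=2
Acc 8: bank2 row3 -> MISS (open row3); precharges=3

Answer: M M M M H H M M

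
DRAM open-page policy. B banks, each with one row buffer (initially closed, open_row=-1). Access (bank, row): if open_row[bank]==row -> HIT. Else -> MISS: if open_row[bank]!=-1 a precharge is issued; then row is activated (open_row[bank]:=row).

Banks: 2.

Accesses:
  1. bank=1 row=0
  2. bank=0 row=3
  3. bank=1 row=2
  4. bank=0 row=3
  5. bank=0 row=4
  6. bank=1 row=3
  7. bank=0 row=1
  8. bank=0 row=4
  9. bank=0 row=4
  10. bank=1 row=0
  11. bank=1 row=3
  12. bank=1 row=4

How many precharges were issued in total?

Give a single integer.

Answer: 8

Derivation:
Acc 1: bank1 row0 -> MISS (open row0); precharges=0
Acc 2: bank0 row3 -> MISS (open row3); precharges=0
Acc 3: bank1 row2 -> MISS (open row2); precharges=1
Acc 4: bank0 row3 -> HIT
Acc 5: bank0 row4 -> MISS (open row4); precharges=2
Acc 6: bank1 row3 -> MISS (open row3); precharges=3
Acc 7: bank0 row1 -> MISS (open row1); precharges=4
Acc 8: bank0 row4 -> MISS (open row4); precharges=5
Acc 9: bank0 row4 -> HIT
Acc 10: bank1 row0 -> MISS (open row0); precharges=6
Acc 11: bank1 row3 -> MISS (open row3); precharges=7
Acc 12: bank1 row4 -> MISS (open row4); precharges=8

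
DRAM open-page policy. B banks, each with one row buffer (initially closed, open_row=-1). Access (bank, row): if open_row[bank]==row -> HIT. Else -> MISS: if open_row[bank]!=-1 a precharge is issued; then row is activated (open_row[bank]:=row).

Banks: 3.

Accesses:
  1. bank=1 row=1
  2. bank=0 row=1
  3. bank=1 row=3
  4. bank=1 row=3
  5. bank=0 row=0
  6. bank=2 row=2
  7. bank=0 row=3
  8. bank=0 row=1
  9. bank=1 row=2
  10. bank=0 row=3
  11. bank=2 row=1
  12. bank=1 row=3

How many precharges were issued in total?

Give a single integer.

Answer: 8

Derivation:
Acc 1: bank1 row1 -> MISS (open row1); precharges=0
Acc 2: bank0 row1 -> MISS (open row1); precharges=0
Acc 3: bank1 row3 -> MISS (open row3); precharges=1
Acc 4: bank1 row3 -> HIT
Acc 5: bank0 row0 -> MISS (open row0); precharges=2
Acc 6: bank2 row2 -> MISS (open row2); precharges=2
Acc 7: bank0 row3 -> MISS (open row3); precharges=3
Acc 8: bank0 row1 -> MISS (open row1); precharges=4
Acc 9: bank1 row2 -> MISS (open row2); precharges=5
Acc 10: bank0 row3 -> MISS (open row3); precharges=6
Acc 11: bank2 row1 -> MISS (open row1); precharges=7
Acc 12: bank1 row3 -> MISS (open row3); precharges=8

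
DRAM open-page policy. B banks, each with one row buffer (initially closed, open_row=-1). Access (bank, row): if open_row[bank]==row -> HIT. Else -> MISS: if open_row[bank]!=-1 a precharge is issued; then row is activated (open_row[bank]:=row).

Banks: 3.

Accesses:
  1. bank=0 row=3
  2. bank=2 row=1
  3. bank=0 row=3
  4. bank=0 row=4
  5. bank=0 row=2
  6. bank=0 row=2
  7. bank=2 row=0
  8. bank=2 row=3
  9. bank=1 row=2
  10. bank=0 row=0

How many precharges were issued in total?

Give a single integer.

Acc 1: bank0 row3 -> MISS (open row3); precharges=0
Acc 2: bank2 row1 -> MISS (open row1); precharges=0
Acc 3: bank0 row3 -> HIT
Acc 4: bank0 row4 -> MISS (open row4); precharges=1
Acc 5: bank0 row2 -> MISS (open row2); precharges=2
Acc 6: bank0 row2 -> HIT
Acc 7: bank2 row0 -> MISS (open row0); precharges=3
Acc 8: bank2 row3 -> MISS (open row3); precharges=4
Acc 9: bank1 row2 -> MISS (open row2); precharges=4
Acc 10: bank0 row0 -> MISS (open row0); precharges=5

Answer: 5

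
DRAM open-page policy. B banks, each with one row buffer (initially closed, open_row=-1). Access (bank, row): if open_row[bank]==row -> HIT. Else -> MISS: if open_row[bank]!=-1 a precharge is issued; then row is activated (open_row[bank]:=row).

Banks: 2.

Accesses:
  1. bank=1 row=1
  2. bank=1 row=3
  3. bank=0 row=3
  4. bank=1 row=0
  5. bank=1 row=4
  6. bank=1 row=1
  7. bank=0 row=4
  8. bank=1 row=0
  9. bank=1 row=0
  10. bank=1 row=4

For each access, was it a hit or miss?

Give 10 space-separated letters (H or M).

Acc 1: bank1 row1 -> MISS (open row1); precharges=0
Acc 2: bank1 row3 -> MISS (open row3); precharges=1
Acc 3: bank0 row3 -> MISS (open row3); precharges=1
Acc 4: bank1 row0 -> MISS (open row0); precharges=2
Acc 5: bank1 row4 -> MISS (open row4); precharges=3
Acc 6: bank1 row1 -> MISS (open row1); precharges=4
Acc 7: bank0 row4 -> MISS (open row4); precharges=5
Acc 8: bank1 row0 -> MISS (open row0); precharges=6
Acc 9: bank1 row0 -> HIT
Acc 10: bank1 row4 -> MISS (open row4); precharges=7

Answer: M M M M M M M M H M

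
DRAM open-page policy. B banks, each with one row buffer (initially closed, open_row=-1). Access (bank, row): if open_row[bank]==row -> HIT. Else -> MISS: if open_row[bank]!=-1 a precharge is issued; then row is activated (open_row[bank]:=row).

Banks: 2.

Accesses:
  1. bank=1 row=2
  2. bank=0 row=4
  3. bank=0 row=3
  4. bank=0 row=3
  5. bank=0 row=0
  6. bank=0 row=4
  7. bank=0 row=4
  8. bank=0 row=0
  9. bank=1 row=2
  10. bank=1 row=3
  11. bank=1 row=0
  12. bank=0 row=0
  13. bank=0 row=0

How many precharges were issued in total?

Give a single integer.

Acc 1: bank1 row2 -> MISS (open row2); precharges=0
Acc 2: bank0 row4 -> MISS (open row4); precharges=0
Acc 3: bank0 row3 -> MISS (open row3); precharges=1
Acc 4: bank0 row3 -> HIT
Acc 5: bank0 row0 -> MISS (open row0); precharges=2
Acc 6: bank0 row4 -> MISS (open row4); precharges=3
Acc 7: bank0 row4 -> HIT
Acc 8: bank0 row0 -> MISS (open row0); precharges=4
Acc 9: bank1 row2 -> HIT
Acc 10: bank1 row3 -> MISS (open row3); precharges=5
Acc 11: bank1 row0 -> MISS (open row0); precharges=6
Acc 12: bank0 row0 -> HIT
Acc 13: bank0 row0 -> HIT

Answer: 6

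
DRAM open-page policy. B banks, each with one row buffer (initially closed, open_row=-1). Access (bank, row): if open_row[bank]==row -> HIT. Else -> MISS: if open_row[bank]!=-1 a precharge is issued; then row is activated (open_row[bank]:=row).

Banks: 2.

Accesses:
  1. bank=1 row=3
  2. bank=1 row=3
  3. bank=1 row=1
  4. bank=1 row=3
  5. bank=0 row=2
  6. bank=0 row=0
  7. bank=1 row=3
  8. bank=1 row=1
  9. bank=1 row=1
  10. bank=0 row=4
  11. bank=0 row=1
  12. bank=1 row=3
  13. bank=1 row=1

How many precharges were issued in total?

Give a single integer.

Acc 1: bank1 row3 -> MISS (open row3); precharges=0
Acc 2: bank1 row3 -> HIT
Acc 3: bank1 row1 -> MISS (open row1); precharges=1
Acc 4: bank1 row3 -> MISS (open row3); precharges=2
Acc 5: bank0 row2 -> MISS (open row2); precharges=2
Acc 6: bank0 row0 -> MISS (open row0); precharges=3
Acc 7: bank1 row3 -> HIT
Acc 8: bank1 row1 -> MISS (open row1); precharges=4
Acc 9: bank1 row1 -> HIT
Acc 10: bank0 row4 -> MISS (open row4); precharges=5
Acc 11: bank0 row1 -> MISS (open row1); precharges=6
Acc 12: bank1 row3 -> MISS (open row3); precharges=7
Acc 13: bank1 row1 -> MISS (open row1); precharges=8

Answer: 8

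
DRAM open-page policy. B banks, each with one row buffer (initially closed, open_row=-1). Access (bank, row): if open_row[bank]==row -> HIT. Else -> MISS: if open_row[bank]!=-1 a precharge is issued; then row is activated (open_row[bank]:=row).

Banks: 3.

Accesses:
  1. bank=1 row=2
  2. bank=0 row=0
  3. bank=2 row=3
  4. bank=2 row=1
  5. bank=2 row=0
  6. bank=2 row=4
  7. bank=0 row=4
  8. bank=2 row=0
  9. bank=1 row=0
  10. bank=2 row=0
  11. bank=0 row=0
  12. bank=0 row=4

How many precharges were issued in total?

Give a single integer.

Answer: 8

Derivation:
Acc 1: bank1 row2 -> MISS (open row2); precharges=0
Acc 2: bank0 row0 -> MISS (open row0); precharges=0
Acc 3: bank2 row3 -> MISS (open row3); precharges=0
Acc 4: bank2 row1 -> MISS (open row1); precharges=1
Acc 5: bank2 row0 -> MISS (open row0); precharges=2
Acc 6: bank2 row4 -> MISS (open row4); precharges=3
Acc 7: bank0 row4 -> MISS (open row4); precharges=4
Acc 8: bank2 row0 -> MISS (open row0); precharges=5
Acc 9: bank1 row0 -> MISS (open row0); precharges=6
Acc 10: bank2 row0 -> HIT
Acc 11: bank0 row0 -> MISS (open row0); precharges=7
Acc 12: bank0 row4 -> MISS (open row4); precharges=8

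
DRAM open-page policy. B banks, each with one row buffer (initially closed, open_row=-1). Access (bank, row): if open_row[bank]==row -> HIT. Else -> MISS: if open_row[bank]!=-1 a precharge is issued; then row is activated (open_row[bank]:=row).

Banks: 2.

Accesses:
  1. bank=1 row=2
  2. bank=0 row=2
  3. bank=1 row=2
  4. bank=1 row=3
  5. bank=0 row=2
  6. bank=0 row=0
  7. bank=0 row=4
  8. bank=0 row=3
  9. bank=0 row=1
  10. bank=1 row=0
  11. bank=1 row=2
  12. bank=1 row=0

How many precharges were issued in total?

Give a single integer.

Answer: 8

Derivation:
Acc 1: bank1 row2 -> MISS (open row2); precharges=0
Acc 2: bank0 row2 -> MISS (open row2); precharges=0
Acc 3: bank1 row2 -> HIT
Acc 4: bank1 row3 -> MISS (open row3); precharges=1
Acc 5: bank0 row2 -> HIT
Acc 6: bank0 row0 -> MISS (open row0); precharges=2
Acc 7: bank0 row4 -> MISS (open row4); precharges=3
Acc 8: bank0 row3 -> MISS (open row3); precharges=4
Acc 9: bank0 row1 -> MISS (open row1); precharges=5
Acc 10: bank1 row0 -> MISS (open row0); precharges=6
Acc 11: bank1 row2 -> MISS (open row2); precharges=7
Acc 12: bank1 row0 -> MISS (open row0); precharges=8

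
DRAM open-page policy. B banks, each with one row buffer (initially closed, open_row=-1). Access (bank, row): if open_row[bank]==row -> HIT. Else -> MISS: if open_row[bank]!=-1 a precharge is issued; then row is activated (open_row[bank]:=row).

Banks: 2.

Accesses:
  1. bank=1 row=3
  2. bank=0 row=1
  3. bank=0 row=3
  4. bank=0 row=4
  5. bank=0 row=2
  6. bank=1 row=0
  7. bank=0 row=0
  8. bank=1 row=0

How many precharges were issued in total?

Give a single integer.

Answer: 5

Derivation:
Acc 1: bank1 row3 -> MISS (open row3); precharges=0
Acc 2: bank0 row1 -> MISS (open row1); precharges=0
Acc 3: bank0 row3 -> MISS (open row3); precharges=1
Acc 4: bank0 row4 -> MISS (open row4); precharges=2
Acc 5: bank0 row2 -> MISS (open row2); precharges=3
Acc 6: bank1 row0 -> MISS (open row0); precharges=4
Acc 7: bank0 row0 -> MISS (open row0); precharges=5
Acc 8: bank1 row0 -> HIT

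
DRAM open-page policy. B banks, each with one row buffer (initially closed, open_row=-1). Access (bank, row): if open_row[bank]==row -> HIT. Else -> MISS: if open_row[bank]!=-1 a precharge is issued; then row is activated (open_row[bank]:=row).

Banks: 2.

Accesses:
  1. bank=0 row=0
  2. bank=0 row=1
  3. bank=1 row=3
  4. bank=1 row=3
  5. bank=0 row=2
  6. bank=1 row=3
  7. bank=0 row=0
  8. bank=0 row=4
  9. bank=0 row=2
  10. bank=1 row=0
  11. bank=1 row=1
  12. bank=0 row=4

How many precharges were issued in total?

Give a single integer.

Acc 1: bank0 row0 -> MISS (open row0); precharges=0
Acc 2: bank0 row1 -> MISS (open row1); precharges=1
Acc 3: bank1 row3 -> MISS (open row3); precharges=1
Acc 4: bank1 row3 -> HIT
Acc 5: bank0 row2 -> MISS (open row2); precharges=2
Acc 6: bank1 row3 -> HIT
Acc 7: bank0 row0 -> MISS (open row0); precharges=3
Acc 8: bank0 row4 -> MISS (open row4); precharges=4
Acc 9: bank0 row2 -> MISS (open row2); precharges=5
Acc 10: bank1 row0 -> MISS (open row0); precharges=6
Acc 11: bank1 row1 -> MISS (open row1); precharges=7
Acc 12: bank0 row4 -> MISS (open row4); precharges=8

Answer: 8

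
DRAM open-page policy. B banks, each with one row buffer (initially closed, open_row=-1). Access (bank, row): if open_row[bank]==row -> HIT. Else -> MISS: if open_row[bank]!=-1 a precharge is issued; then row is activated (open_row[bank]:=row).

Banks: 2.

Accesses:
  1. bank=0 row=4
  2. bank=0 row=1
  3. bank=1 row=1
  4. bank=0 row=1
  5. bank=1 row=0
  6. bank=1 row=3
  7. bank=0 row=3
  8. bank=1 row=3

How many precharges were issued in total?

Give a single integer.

Acc 1: bank0 row4 -> MISS (open row4); precharges=0
Acc 2: bank0 row1 -> MISS (open row1); precharges=1
Acc 3: bank1 row1 -> MISS (open row1); precharges=1
Acc 4: bank0 row1 -> HIT
Acc 5: bank1 row0 -> MISS (open row0); precharges=2
Acc 6: bank1 row3 -> MISS (open row3); precharges=3
Acc 7: bank0 row3 -> MISS (open row3); precharges=4
Acc 8: bank1 row3 -> HIT

Answer: 4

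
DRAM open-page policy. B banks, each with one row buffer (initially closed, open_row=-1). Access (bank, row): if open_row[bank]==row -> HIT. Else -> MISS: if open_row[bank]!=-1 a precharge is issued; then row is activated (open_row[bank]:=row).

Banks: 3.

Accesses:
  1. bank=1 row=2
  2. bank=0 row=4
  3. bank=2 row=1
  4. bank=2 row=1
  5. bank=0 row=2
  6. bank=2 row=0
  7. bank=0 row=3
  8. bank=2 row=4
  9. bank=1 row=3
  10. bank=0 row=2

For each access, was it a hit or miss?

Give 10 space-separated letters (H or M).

Answer: M M M H M M M M M M

Derivation:
Acc 1: bank1 row2 -> MISS (open row2); precharges=0
Acc 2: bank0 row4 -> MISS (open row4); precharges=0
Acc 3: bank2 row1 -> MISS (open row1); precharges=0
Acc 4: bank2 row1 -> HIT
Acc 5: bank0 row2 -> MISS (open row2); precharges=1
Acc 6: bank2 row0 -> MISS (open row0); precharges=2
Acc 7: bank0 row3 -> MISS (open row3); precharges=3
Acc 8: bank2 row4 -> MISS (open row4); precharges=4
Acc 9: bank1 row3 -> MISS (open row3); precharges=5
Acc 10: bank0 row2 -> MISS (open row2); precharges=6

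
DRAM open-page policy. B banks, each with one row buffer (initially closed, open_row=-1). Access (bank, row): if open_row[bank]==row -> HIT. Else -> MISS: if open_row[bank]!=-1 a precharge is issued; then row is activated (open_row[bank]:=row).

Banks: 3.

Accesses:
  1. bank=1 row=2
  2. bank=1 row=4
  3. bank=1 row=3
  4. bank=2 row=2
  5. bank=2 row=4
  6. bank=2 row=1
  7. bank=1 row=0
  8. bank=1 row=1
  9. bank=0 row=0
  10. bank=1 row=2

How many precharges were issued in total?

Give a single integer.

Answer: 7

Derivation:
Acc 1: bank1 row2 -> MISS (open row2); precharges=0
Acc 2: bank1 row4 -> MISS (open row4); precharges=1
Acc 3: bank1 row3 -> MISS (open row3); precharges=2
Acc 4: bank2 row2 -> MISS (open row2); precharges=2
Acc 5: bank2 row4 -> MISS (open row4); precharges=3
Acc 6: bank2 row1 -> MISS (open row1); precharges=4
Acc 7: bank1 row0 -> MISS (open row0); precharges=5
Acc 8: bank1 row1 -> MISS (open row1); precharges=6
Acc 9: bank0 row0 -> MISS (open row0); precharges=6
Acc 10: bank1 row2 -> MISS (open row2); precharges=7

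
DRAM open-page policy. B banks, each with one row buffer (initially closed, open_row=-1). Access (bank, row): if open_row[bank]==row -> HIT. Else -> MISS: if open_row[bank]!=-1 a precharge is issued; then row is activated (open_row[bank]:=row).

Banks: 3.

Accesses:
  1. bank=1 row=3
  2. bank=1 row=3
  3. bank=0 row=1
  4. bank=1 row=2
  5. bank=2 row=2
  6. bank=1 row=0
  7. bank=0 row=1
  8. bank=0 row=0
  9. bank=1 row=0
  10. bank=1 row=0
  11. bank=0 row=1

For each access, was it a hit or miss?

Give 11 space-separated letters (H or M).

Answer: M H M M M M H M H H M

Derivation:
Acc 1: bank1 row3 -> MISS (open row3); precharges=0
Acc 2: bank1 row3 -> HIT
Acc 3: bank0 row1 -> MISS (open row1); precharges=0
Acc 4: bank1 row2 -> MISS (open row2); precharges=1
Acc 5: bank2 row2 -> MISS (open row2); precharges=1
Acc 6: bank1 row0 -> MISS (open row0); precharges=2
Acc 7: bank0 row1 -> HIT
Acc 8: bank0 row0 -> MISS (open row0); precharges=3
Acc 9: bank1 row0 -> HIT
Acc 10: bank1 row0 -> HIT
Acc 11: bank0 row1 -> MISS (open row1); precharges=4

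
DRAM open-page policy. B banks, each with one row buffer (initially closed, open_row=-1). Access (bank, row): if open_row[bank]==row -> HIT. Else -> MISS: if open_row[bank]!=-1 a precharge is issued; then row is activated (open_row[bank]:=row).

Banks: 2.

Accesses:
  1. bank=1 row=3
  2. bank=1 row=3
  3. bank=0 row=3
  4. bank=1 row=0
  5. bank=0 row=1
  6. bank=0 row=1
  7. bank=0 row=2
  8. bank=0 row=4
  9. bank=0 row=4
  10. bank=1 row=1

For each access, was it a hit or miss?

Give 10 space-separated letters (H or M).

Answer: M H M M M H M M H M

Derivation:
Acc 1: bank1 row3 -> MISS (open row3); precharges=0
Acc 2: bank1 row3 -> HIT
Acc 3: bank0 row3 -> MISS (open row3); precharges=0
Acc 4: bank1 row0 -> MISS (open row0); precharges=1
Acc 5: bank0 row1 -> MISS (open row1); precharges=2
Acc 6: bank0 row1 -> HIT
Acc 7: bank0 row2 -> MISS (open row2); precharges=3
Acc 8: bank0 row4 -> MISS (open row4); precharges=4
Acc 9: bank0 row4 -> HIT
Acc 10: bank1 row1 -> MISS (open row1); precharges=5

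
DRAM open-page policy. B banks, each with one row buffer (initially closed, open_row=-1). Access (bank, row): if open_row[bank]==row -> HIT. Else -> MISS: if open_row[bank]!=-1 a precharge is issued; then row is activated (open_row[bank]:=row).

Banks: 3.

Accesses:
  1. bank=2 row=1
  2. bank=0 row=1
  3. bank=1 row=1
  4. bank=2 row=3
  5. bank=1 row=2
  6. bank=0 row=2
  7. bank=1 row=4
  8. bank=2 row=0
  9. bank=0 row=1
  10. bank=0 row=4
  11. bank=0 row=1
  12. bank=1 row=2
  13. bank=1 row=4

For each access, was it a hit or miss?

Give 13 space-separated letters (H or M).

Answer: M M M M M M M M M M M M M

Derivation:
Acc 1: bank2 row1 -> MISS (open row1); precharges=0
Acc 2: bank0 row1 -> MISS (open row1); precharges=0
Acc 3: bank1 row1 -> MISS (open row1); precharges=0
Acc 4: bank2 row3 -> MISS (open row3); precharges=1
Acc 5: bank1 row2 -> MISS (open row2); precharges=2
Acc 6: bank0 row2 -> MISS (open row2); precharges=3
Acc 7: bank1 row4 -> MISS (open row4); precharges=4
Acc 8: bank2 row0 -> MISS (open row0); precharges=5
Acc 9: bank0 row1 -> MISS (open row1); precharges=6
Acc 10: bank0 row4 -> MISS (open row4); precharges=7
Acc 11: bank0 row1 -> MISS (open row1); precharges=8
Acc 12: bank1 row2 -> MISS (open row2); precharges=9
Acc 13: bank1 row4 -> MISS (open row4); precharges=10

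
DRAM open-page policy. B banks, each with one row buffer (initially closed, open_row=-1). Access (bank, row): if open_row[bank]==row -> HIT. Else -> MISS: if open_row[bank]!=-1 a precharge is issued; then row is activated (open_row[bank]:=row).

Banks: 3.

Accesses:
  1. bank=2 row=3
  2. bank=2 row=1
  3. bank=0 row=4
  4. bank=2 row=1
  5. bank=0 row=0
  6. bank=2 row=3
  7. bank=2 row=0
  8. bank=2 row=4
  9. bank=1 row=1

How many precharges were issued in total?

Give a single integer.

Answer: 5

Derivation:
Acc 1: bank2 row3 -> MISS (open row3); precharges=0
Acc 2: bank2 row1 -> MISS (open row1); precharges=1
Acc 3: bank0 row4 -> MISS (open row4); precharges=1
Acc 4: bank2 row1 -> HIT
Acc 5: bank0 row0 -> MISS (open row0); precharges=2
Acc 6: bank2 row3 -> MISS (open row3); precharges=3
Acc 7: bank2 row0 -> MISS (open row0); precharges=4
Acc 8: bank2 row4 -> MISS (open row4); precharges=5
Acc 9: bank1 row1 -> MISS (open row1); precharges=5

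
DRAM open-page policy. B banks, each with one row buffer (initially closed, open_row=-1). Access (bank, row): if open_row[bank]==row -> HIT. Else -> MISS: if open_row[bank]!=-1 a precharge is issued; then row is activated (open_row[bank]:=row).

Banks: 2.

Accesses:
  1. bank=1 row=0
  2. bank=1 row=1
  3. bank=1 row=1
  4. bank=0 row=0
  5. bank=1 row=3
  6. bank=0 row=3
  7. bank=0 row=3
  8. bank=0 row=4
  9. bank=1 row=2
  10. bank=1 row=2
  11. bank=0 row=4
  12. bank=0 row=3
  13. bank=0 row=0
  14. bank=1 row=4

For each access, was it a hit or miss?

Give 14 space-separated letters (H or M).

Answer: M M H M M M H M M H H M M M

Derivation:
Acc 1: bank1 row0 -> MISS (open row0); precharges=0
Acc 2: bank1 row1 -> MISS (open row1); precharges=1
Acc 3: bank1 row1 -> HIT
Acc 4: bank0 row0 -> MISS (open row0); precharges=1
Acc 5: bank1 row3 -> MISS (open row3); precharges=2
Acc 6: bank0 row3 -> MISS (open row3); precharges=3
Acc 7: bank0 row3 -> HIT
Acc 8: bank0 row4 -> MISS (open row4); precharges=4
Acc 9: bank1 row2 -> MISS (open row2); precharges=5
Acc 10: bank1 row2 -> HIT
Acc 11: bank0 row4 -> HIT
Acc 12: bank0 row3 -> MISS (open row3); precharges=6
Acc 13: bank0 row0 -> MISS (open row0); precharges=7
Acc 14: bank1 row4 -> MISS (open row4); precharges=8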